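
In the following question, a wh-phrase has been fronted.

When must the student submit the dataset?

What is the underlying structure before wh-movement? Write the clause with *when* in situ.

The filler 'when' is interpreted as the temporal adjunct. Wh-movement fronts it, leaving a gap right after 'dataset':
When must the student submit the dataset ___?

The student must submit the dataset when.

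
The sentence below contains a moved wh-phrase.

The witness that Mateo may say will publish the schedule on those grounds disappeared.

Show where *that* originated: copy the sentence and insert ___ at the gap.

'that' functions as the subject of the clause embedded under 'say'. The gap is right after 'say'.

The witness that Mateo may say ___ will publish the schedule on those grounds disappeared.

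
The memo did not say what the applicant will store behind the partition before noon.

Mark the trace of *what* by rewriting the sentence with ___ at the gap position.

The memo did not say what the applicant will store ___ behind the partition before noon.

Pre-movement form: The applicant will store what behind the partition before noon.
The filler 'what' is interpreted as the direct object of 'store'. The gap is right after 'store'.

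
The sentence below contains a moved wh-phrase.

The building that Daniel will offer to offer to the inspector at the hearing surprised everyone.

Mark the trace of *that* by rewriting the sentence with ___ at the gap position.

'that' is the direct object of 'offer'. The gap is right after 'offer'.

The building that Daniel will offer to offer ___ to the inspector at the hearing surprised everyone.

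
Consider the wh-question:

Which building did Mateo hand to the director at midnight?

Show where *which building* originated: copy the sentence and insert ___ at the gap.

Which building did Mateo hand ___ to the director at midnight?

Underlying clause: Mateo did hand which building to the director at midnight.
'which building' functions as the direct object of 'hand'. The gap is right after 'hand'.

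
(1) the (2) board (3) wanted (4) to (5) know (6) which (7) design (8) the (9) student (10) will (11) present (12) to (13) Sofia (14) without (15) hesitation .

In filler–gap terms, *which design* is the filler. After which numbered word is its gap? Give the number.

11

Before movement: The student will present which design to Sofia without hesitation.
'which design' is the direct object of 'present'. Wh-movement fronts it, leaving a gap right after 'present':
The board wanted to know which design the student will present ___ to Sofia without hesitation.
'present' is word 11.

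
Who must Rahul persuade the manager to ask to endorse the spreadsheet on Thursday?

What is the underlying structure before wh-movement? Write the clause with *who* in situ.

Rahul must persuade the manager to ask who to endorse the spreadsheet on Thursday.

'who' functions as the direct object of 'ask'. It moves to the left edge, and the trace sits right after 'ask':
Who must Rahul persuade the manager to ask ___ to endorse the spreadsheet on Thursday?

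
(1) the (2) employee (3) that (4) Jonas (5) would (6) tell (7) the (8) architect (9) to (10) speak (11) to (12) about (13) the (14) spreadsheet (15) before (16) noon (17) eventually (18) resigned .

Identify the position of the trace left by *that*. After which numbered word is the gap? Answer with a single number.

11

'that' functions as the object of the preposition 'to'. It moves to the left edge, and the trace sits right after 'to':
The employee that Jonas would tell the architect to speak to ___ about the spreadsheet before noon eventually resigned.
'to' is word 11.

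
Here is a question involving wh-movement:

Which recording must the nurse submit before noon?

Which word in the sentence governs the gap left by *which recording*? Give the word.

Before movement: The nurse must submit which recording before noon.
'which recording' is the direct object of 'submit'. Wh-movement fronts it, leaving a gap right after 'submit':
Which recording must the nurse submit ___ before noon?

submit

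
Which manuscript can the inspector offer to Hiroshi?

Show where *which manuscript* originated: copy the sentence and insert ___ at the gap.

Which manuscript can the inspector offer ___ to Hiroshi?

Before movement: The inspector can offer which manuscript to Hiroshi.
'which manuscript' is the direct object of 'offer'. The gap is right after 'offer'.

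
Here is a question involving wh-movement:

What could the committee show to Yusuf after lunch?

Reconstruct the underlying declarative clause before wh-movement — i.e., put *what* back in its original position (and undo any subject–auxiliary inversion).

The committee could show what to Yusuf after lunch.

'what' is the direct object of 'show'. Wh-movement fronts it, leaving a gap right after 'show':
What could the committee show ___ to Yusuf after lunch?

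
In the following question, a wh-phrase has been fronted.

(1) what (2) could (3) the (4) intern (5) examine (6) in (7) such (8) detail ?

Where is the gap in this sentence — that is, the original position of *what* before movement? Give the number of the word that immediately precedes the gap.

Pre-movement form: The intern could examine what in such detail.
'what' functions as the direct object of 'examine'. Fronting leaves a gap immediately after 'examine':
What could the intern examine ___ in such detail?
'examine' is word 5.

5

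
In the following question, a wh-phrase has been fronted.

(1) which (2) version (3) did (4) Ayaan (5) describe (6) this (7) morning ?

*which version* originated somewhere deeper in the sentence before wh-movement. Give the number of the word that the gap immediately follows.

Before movement: Ayaan did describe which version this morning.
'which version' is the direct object of 'describe'. Wh-movement fronts it, leaving a gap right after 'describe':
Which version did Ayaan describe ___ this morning?
'describe' is word 5.

5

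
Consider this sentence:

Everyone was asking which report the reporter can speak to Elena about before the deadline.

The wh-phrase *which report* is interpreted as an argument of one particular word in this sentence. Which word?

about

In situ: The reporter can speak to Elena about which report before the deadline.
'which report' functions as the object of the preposition 'about'. It moves to the left edge, and the trace sits right after 'about':
Everyone was asking which report the reporter can speak to Elena about ___ before the deadline.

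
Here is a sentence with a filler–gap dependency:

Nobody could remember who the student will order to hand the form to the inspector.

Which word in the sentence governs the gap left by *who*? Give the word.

order

In situ: The student will order who to hand the form to the inspector.
'who' functions as the direct object of 'order'. It moves to the left edge, and the trace sits right after 'order':
Nobody could remember who the student will order ___ to hand the form to the inspector.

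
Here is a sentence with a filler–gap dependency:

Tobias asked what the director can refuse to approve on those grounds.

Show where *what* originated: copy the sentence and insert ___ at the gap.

Tobias asked what the director can refuse to approve ___ on those grounds.

Pre-movement form: The director can refuse to approve what on those grounds.
'what' functions as the direct object of 'approve'. The gap is right after 'approve'.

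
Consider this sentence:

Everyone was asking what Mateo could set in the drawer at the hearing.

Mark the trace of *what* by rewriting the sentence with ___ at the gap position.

In situ: Mateo could set what in the drawer at the hearing.
'what' is the direct object of 'set'. The gap is right after 'set'.

Everyone was asking what Mateo could set ___ in the drawer at the hearing.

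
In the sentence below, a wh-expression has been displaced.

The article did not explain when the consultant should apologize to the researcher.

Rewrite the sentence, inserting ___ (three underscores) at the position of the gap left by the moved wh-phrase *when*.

The article did not explain when the consultant should apologize to the researcher ___.

Underlying clause: The consultant should apologize to the researcher when.
The filler 'when' is interpreted as the temporal adjunct. The gap is right after 'researcher'.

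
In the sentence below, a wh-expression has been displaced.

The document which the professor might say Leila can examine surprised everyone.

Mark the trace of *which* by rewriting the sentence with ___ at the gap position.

'which' functions as the direct object of 'examine'. The gap is right after 'examine'.

The document which the professor might say Leila can examine ___ surprised everyone.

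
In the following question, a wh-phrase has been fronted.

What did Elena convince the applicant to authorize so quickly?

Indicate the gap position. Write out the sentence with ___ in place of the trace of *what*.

Pre-movement form: Elena did convince the applicant to authorize what so quickly.
The filler 'what' is interpreted as the direct object of 'authorize'. The gap is right after 'authorize'.

What did Elena convince the applicant to authorize ___ so quickly?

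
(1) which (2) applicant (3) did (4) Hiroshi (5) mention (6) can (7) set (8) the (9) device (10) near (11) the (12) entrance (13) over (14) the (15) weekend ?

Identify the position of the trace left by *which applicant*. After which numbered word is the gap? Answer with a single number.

Pre-movement form: Hiroshi did mention which applicant can set the device near the entrance over the weekend.
'which applicant' is the subject of the clause embedded under 'mention'. Fronting leaves a gap immediately after 'mention':
Which applicant did Hiroshi mention ___ can set the device near the entrance over the weekend?
'mention' is word 5.

5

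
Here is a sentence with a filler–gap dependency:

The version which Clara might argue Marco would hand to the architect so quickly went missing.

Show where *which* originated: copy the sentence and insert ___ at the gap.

The version which Clara might argue Marco would hand ___ to the architect so quickly went missing.

'which' functions as the direct object of 'hand'. The gap is right after 'hand'.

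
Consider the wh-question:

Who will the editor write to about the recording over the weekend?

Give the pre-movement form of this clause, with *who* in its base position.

The filler 'who' is interpreted as the object of the preposition 'to'. Wh-movement fronts it, leaving a gap right after 'to':
Who will the editor write to ___ about the recording over the weekend?

The editor will write to who about the recording over the weekend.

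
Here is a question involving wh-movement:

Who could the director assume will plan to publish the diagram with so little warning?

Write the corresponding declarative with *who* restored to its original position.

The director could assume who will plan to publish the diagram with so little warning.

The filler 'who' is interpreted as the subject of the clause embedded under 'assume'. Wh-movement fronts it, leaving a gap right after 'assume':
Who could the director assume ___ will plan to publish the diagram with so little warning?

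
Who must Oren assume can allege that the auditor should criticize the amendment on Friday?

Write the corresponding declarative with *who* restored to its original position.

'who' functions as the subject of the clause embedded under 'assume'. Wh-movement fronts it, leaving a gap right after 'assume':
Who must Oren assume ___ can allege that the auditor should criticize the amendment on Friday?

Oren must assume who can allege that the auditor should criticize the amendment on Friday.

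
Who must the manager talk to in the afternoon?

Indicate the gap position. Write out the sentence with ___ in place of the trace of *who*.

In situ: The manager must talk to who in the afternoon.
The filler 'who' is interpreted as the object of the preposition 'to'. The gap is right after 'to'.

Who must the manager talk to ___ in the afternoon?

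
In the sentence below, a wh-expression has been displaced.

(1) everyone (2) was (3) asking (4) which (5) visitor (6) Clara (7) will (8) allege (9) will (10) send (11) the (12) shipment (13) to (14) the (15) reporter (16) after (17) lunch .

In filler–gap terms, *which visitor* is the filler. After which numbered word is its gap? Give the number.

In situ: Clara will allege which visitor will send the shipment to the reporter after lunch.
The filler 'which visitor' is interpreted as the subject of the clause embedded under 'allege'. It moves to the left edge, and the trace sits right after 'allege':
Everyone was asking which visitor Clara will allege ___ will send the shipment to the reporter after lunch.
'allege' is word 8.

8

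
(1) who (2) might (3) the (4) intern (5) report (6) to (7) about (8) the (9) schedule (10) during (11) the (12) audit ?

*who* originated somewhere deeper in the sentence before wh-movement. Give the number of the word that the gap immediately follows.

6

Pre-movement form: The intern might report to who about the schedule during the audit.
The filler 'who' is interpreted as the object of the preposition 'to'. Wh-movement fronts it, leaving a gap right after 'to':
Who might the intern report to ___ about the schedule during the audit?
'to' is word 6.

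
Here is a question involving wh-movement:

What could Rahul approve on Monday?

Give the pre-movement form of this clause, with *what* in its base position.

'what' functions as the direct object of 'approve'. It moves to the left edge, and the trace sits right after 'approve':
What could Rahul approve ___ on Monday?

Rahul could approve what on Monday.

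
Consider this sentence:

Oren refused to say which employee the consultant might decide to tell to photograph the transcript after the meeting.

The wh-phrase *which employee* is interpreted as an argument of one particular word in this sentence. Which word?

tell

Underlying clause: The consultant might decide to tell which employee to photograph the transcript after the meeting.
The filler 'which employee' is interpreted as the direct object of 'tell'. Fronting leaves a gap immediately after 'tell':
Oren refused to say which employee the consultant might decide to tell ___ to photograph the transcript after the meeting.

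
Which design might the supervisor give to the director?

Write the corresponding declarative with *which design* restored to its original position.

The supervisor might give which design to the director.

'which design' functions as the direct object of 'give'. Wh-movement fronts it, leaving a gap right after 'give':
Which design might the supervisor give ___ to the director?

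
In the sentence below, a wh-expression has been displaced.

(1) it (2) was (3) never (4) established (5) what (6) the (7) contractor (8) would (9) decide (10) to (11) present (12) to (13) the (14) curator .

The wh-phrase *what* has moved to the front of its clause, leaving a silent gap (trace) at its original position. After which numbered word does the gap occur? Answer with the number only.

11

In situ: The contractor would decide to present what to the curator.
The filler 'what' is interpreted as the direct object of 'present'. It moves to the left edge, and the trace sits right after 'present':
It was never established what the contractor would decide to present ___ to the curator.
'present' is word 11.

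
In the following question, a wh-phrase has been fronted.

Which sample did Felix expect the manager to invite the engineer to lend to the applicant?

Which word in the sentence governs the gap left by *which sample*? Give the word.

Pre-movement form: Felix did expect the manager to invite the engineer to lend which sample to the applicant.
The filler 'which sample' is interpreted as the direct object of 'lend'. Wh-movement fronts it, leaving a gap right after 'lend':
Which sample did Felix expect the manager to invite the engineer to lend ___ to the applicant?

lend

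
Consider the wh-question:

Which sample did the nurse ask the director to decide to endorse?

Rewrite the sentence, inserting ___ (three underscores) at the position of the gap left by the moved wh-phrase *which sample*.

Which sample did the nurse ask the director to decide to endorse ___?

Pre-movement form: The nurse did ask the director to decide to endorse which sample.
The filler 'which sample' is interpreted as the direct object of 'endorse'. The gap is right after 'endorse'.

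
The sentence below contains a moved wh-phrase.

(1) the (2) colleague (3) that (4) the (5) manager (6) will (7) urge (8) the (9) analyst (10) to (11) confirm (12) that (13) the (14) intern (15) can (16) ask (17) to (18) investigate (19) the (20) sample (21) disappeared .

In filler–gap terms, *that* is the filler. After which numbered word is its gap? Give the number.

16

'that' is the direct object of 'ask'. Wh-movement fronts it, leaving a gap right after 'ask':
The colleague that the manager will urge the analyst to confirm that the intern can ask ___ to investigate the sample disappeared.
'ask' is word 16.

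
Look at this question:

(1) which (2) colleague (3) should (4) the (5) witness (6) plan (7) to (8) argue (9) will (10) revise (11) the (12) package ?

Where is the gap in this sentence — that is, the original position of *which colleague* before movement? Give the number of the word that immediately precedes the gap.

8

In situ: The witness should plan to argue which colleague will revise the package.
'which colleague' is the subject of the clause embedded under 'argue'. It moves to the left edge, and the trace sits right after 'argue':
Which colleague should the witness plan to argue ___ will revise the package?
'argue' is word 8.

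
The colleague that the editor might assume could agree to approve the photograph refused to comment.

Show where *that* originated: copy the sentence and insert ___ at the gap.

The filler 'that' is interpreted as the subject of the clause embedded under 'assume'. The gap is right after 'assume'.

The colleague that the editor might assume ___ could agree to approve the photograph refused to comment.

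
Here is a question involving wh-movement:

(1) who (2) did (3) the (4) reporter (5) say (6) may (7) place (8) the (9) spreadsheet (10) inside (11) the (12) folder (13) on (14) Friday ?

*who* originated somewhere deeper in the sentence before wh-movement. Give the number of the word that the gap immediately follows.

5

Before movement: The reporter did say who may place the spreadsheet inside the folder on Friday.
'who' functions as the subject of the clause embedded under 'say'. It moves to the left edge, and the trace sits right after 'say':
Who did the reporter say ___ may place the spreadsheet inside the folder on Friday?
'say' is word 5.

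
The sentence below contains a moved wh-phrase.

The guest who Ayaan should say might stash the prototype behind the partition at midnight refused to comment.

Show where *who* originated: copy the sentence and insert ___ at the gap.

The guest who Ayaan should say ___ might stash the prototype behind the partition at midnight refused to comment.

'who' is the subject of the clause embedded under 'say'. The gap is right after 'say'.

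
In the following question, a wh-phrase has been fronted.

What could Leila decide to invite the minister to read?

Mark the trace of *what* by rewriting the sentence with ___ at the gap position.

What could Leila decide to invite the minister to read ___?

Underlying clause: Leila could decide to invite the minister to read what.
'what' functions as the direct object of 'read'. The gap is right after 'read'.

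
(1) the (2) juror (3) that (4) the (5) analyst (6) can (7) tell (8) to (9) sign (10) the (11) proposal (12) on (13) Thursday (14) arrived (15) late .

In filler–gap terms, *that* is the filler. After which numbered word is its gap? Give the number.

7

'that' is the direct object of 'tell'. Fronting leaves a gap immediately after 'tell':
The juror that the analyst can tell ___ to sign the proposal on Thursday arrived late.
'tell' is word 7.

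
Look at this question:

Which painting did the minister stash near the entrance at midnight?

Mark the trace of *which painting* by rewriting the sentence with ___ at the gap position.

Underlying clause: The minister did stash which painting near the entrance at midnight.
The filler 'which painting' is interpreted as the direct object of 'stash'. The gap is right after 'stash'.

Which painting did the minister stash ___ near the entrance at midnight?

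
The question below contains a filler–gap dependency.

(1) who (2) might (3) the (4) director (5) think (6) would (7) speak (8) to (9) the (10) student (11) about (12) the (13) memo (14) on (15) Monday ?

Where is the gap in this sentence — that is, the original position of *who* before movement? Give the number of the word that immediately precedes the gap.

Pre-movement form: The director might think who would speak to the student about the memo on Monday.
The filler 'who' is interpreted as the subject of the clause embedded under 'think'. Wh-movement fronts it, leaving a gap right after 'think':
Who might the director think ___ would speak to the student about the memo on Monday?
'think' is word 5.

5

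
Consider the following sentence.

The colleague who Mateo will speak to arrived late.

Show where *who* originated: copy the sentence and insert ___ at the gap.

The colleague who Mateo will speak to ___ arrived late.

The filler 'who' is interpreted as the object of the preposition 'to'. The gap is right after 'to'.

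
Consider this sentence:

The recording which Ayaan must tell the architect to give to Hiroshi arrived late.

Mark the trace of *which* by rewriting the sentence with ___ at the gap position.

The filler 'which' is interpreted as the direct object of 'give'. The gap is right after 'give'.

The recording which Ayaan must tell the architect to give ___ to Hiroshi arrived late.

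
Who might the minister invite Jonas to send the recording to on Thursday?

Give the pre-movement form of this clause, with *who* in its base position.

The filler 'who' is interpreted as the object of the preposition 'to' (recipient of 'send'). Fronting leaves a gap immediately after 'to':
Who might the minister invite Jonas to send the recording to ___ on Thursday?

The minister might invite Jonas to send the recording to who on Thursday.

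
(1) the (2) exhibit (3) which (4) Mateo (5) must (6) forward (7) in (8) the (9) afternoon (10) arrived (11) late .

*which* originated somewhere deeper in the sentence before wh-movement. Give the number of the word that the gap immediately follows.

'which' is the direct object of 'forward'. Fronting leaves a gap immediately after 'forward':
The exhibit which Mateo must forward ___ in the afternoon arrived late.
'forward' is word 6.

6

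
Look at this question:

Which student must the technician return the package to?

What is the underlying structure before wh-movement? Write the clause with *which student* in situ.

'which student' functions as the object of the preposition 'to' (recipient of 'return'). Wh-movement fronts it, leaving a gap right after 'to':
Which student must the technician return the package to ___?

The technician must return the package to which student.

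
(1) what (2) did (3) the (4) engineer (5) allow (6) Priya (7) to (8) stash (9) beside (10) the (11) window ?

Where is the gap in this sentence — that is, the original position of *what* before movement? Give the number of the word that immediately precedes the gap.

8

Underlying clause: The engineer did allow Priya to stash what beside the window.
'what' functions as the direct object of 'stash'. It moves to the left edge, and the trace sits right after 'stash':
What did the engineer allow Priya to stash ___ beside the window?
'stash' is word 8.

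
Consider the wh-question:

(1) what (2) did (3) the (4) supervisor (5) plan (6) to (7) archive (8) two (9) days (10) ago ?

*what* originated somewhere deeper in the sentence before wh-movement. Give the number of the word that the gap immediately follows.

Before movement: The supervisor did plan to archive what two days ago.
'what' is the direct object of 'archive'. Wh-movement fronts it, leaving a gap right after 'archive':
What did the supervisor plan to archive ___ two days ago?
'archive' is word 7.

7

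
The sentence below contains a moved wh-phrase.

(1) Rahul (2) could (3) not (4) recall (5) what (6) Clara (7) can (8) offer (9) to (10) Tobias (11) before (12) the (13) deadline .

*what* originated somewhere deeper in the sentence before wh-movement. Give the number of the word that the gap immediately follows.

Before movement: Clara can offer what to Tobias before the deadline.
The filler 'what' is interpreted as the direct object of 'offer'. It moves to the left edge, and the trace sits right after 'offer':
Rahul could not recall what Clara can offer ___ to Tobias before the deadline.
'offer' is word 8.

8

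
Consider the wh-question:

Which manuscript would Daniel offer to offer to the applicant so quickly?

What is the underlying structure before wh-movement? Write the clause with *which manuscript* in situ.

'which manuscript' functions as the direct object of 'offer'. It moves to the left edge, and the trace sits right after 'offer':
Which manuscript would Daniel offer to offer ___ to the applicant so quickly?

Daniel would offer to offer which manuscript to the applicant so quickly.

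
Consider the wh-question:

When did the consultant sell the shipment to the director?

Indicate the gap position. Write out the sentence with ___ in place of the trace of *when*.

Underlying clause: The consultant did sell the shipment to the director when.
The filler 'when' is interpreted as the temporal adjunct. The gap is right after 'director'.

When did the consultant sell the shipment to the director ___?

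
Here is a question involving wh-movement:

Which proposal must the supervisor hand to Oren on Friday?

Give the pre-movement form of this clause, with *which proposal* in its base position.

'which proposal' functions as the direct object of 'hand'. It moves to the left edge, and the trace sits right after 'hand':
Which proposal must the supervisor hand ___ to Oren on Friday?

The supervisor must hand which proposal to Oren on Friday.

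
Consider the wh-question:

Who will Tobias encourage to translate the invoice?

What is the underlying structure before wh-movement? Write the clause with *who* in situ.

Tobias will encourage who to translate the invoice.

'who' is the direct object of 'encourage'. It moves to the left edge, and the trace sits right after 'encourage':
Who will Tobias encourage ___ to translate the invoice?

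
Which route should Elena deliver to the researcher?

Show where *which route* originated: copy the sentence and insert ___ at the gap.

Which route should Elena deliver ___ to the researcher?

Before movement: Elena should deliver which route to the researcher.
The filler 'which route' is interpreted as the direct object of 'deliver'. The gap is right after 'deliver'.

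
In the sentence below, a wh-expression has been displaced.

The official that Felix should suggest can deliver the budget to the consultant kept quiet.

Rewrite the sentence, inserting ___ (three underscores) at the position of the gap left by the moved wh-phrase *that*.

'that' functions as the subject of the clause embedded under 'suggest'. The gap is right after 'suggest'.

The official that Felix should suggest ___ can deliver the budget to the consultant kept quiet.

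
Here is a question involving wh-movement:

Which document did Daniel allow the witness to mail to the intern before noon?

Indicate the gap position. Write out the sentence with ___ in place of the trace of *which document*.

Which document did Daniel allow the witness to mail ___ to the intern before noon?

Pre-movement form: Daniel did allow the witness to mail which document to the intern before noon.
'which document' is the direct object of 'mail'. The gap is right after 'mail'.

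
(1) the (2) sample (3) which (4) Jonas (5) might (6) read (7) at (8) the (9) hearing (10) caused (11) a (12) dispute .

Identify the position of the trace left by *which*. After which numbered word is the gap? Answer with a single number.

'which' is the direct object of 'read'. Fronting leaves a gap immediately after 'read':
The sample which Jonas might read ___ at the hearing caused a dispute.
'read' is word 6.

6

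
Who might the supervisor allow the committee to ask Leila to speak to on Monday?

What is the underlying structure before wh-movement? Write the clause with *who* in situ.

The supervisor might allow the committee to ask Leila to speak to who on Monday.

'who' is the object of the preposition 'to'. Fronting leaves a gap immediately after 'to':
Who might the supervisor allow the committee to ask Leila to speak to ___ on Monday?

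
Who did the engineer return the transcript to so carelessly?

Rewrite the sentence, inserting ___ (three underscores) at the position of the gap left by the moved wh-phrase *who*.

Who did the engineer return the transcript to ___ so carelessly?

Pre-movement form: The engineer did return the transcript to who so carelessly.
'who' is the object of the preposition 'to' (recipient of 'return'). The gap is right after 'to'.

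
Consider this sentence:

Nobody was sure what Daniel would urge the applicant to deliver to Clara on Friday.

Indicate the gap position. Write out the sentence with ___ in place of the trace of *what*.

Underlying clause: Daniel would urge the applicant to deliver what to Clara on Friday.
The filler 'what' is interpreted as the direct object of 'deliver'. The gap is right after 'deliver'.

Nobody was sure what Daniel would urge the applicant to deliver ___ to Clara on Friday.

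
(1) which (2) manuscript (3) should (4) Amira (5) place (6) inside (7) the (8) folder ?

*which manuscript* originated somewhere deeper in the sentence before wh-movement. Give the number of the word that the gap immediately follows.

5

Before movement: Amira should place which manuscript inside the folder.
'which manuscript' is the direct object of 'place'. Wh-movement fronts it, leaving a gap right after 'place':
Which manuscript should Amira place ___ inside the folder?
'place' is word 5.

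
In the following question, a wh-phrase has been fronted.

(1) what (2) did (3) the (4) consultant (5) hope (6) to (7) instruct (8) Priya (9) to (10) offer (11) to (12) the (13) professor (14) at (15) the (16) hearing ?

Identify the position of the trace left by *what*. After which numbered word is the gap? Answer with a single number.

Before movement: The consultant did hope to instruct Priya to offer what to the professor at the hearing.
'what' functions as the direct object of 'offer'. It moves to the left edge, and the trace sits right after 'offer':
What did the consultant hope to instruct Priya to offer ___ to the professor at the hearing?
'offer' is word 10.

10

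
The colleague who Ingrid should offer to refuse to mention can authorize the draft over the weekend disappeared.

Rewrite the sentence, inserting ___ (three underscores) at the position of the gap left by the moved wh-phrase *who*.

The colleague who Ingrid should offer to refuse to mention ___ can authorize the draft over the weekend disappeared.

The filler 'who' is interpreted as the subject of the clause embedded under 'mention'. The gap is right after 'mention'.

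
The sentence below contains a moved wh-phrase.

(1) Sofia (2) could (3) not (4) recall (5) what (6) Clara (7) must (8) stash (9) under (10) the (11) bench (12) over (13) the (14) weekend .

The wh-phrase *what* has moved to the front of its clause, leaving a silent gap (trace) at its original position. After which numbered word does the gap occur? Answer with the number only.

Pre-movement form: Clara must stash what under the bench over the weekend.
'what' is the direct object of 'stash'. Wh-movement fronts it, leaving a gap right after 'stash':
Sofia could not recall what Clara must stash ___ under the bench over the weekend.
'stash' is word 8.

8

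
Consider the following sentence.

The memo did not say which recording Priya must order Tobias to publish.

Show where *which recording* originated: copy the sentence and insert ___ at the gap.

The memo did not say which recording Priya must order Tobias to publish ___.

In situ: Priya must order Tobias to publish which recording.
The filler 'which recording' is interpreted as the direct object of 'publish'. The gap is right after 'publish'.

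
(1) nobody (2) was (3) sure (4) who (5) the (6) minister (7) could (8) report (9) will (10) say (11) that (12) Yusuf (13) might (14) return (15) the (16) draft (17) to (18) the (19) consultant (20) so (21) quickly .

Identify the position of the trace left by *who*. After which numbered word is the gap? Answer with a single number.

Pre-movement form: The minister could report who will say that Yusuf might return the draft to the consultant so quickly.
'who' functions as the subject of the clause embedded under 'report'. It moves to the left edge, and the trace sits right after 'report':
Nobody was sure who the minister could report ___ will say that Yusuf might return the draft to the consultant so quickly.
'report' is word 8.

8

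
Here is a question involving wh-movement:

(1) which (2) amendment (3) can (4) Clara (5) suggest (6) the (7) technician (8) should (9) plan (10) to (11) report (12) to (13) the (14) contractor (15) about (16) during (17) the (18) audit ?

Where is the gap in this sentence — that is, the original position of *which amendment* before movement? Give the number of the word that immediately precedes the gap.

Pre-movement form: Clara can suggest the technician should plan to report to the contractor about which amendment during the audit.
'which amendment' functions as the object of the preposition 'about'. Fronting leaves a gap immediately after 'about':
Which amendment can Clara suggest the technician should plan to report to the contractor about ___ during the audit?
'about' is word 15.

15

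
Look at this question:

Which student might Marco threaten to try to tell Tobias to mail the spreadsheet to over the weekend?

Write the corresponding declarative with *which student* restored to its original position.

'which student' is the object of the preposition 'to' (recipient of 'mail'). Fronting leaves a gap immediately after 'to':
Which student might Marco threaten to try to tell Tobias to mail the spreadsheet to ___ over the weekend?

Marco might threaten to try to tell Tobias to mail the spreadsheet to which student over the weekend.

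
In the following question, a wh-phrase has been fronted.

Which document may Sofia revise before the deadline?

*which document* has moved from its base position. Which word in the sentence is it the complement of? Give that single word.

In situ: Sofia may revise which document before the deadline.
The filler 'which document' is interpreted as the direct object of 'revise'. It moves to the left edge, and the trace sits right after 'revise':
Which document may Sofia revise ___ before the deadline?

revise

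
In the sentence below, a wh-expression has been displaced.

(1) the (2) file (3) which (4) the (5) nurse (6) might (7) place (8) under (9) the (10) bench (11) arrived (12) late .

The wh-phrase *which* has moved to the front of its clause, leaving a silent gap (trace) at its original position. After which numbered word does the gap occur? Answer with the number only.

'which' is the direct object of 'place'. It moves to the left edge, and the trace sits right after 'place':
The file which the nurse might place ___ under the bench arrived late.
'place' is word 7.

7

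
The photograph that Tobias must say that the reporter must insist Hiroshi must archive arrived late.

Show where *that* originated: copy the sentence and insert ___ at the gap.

The photograph that Tobias must say that the reporter must insist Hiroshi must archive ___ arrived late.

The filler 'that' is interpreted as the direct object of 'archive'. The gap is right after 'archive'.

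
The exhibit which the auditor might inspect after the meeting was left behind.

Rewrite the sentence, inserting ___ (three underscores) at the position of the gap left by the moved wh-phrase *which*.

'which' is the direct object of 'inspect'. The gap is right after 'inspect'.

The exhibit which the auditor might inspect ___ after the meeting was left behind.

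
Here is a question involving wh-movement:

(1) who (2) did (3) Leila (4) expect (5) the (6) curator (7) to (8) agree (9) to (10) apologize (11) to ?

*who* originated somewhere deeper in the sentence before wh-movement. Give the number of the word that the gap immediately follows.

11

Pre-movement form: Leila did expect the curator to agree to apologize to who.
'who' is the object of the preposition 'to'. Fronting leaves a gap immediately after 'to':
Who did Leila expect the curator to agree to apologize to ___?
'to' is word 11.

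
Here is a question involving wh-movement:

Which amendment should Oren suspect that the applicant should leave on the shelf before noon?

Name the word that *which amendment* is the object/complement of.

leave

Pre-movement form: Oren should suspect that the applicant should leave which amendment on the shelf before noon.
The filler 'which amendment' is interpreted as the direct object of 'leave'. It moves to the left edge, and the trace sits right after 'leave':
Which amendment should Oren suspect that the applicant should leave ___ on the shelf before noon?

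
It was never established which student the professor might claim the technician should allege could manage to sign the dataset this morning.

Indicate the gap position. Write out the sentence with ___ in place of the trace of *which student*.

Pre-movement form: The professor might claim the technician should allege which student could manage to sign the dataset this morning.
'which student' is the subject of the clause embedded under 'allege'. The gap is right after 'allege'.

It was never established which student the professor might claim the technician should allege ___ could manage to sign the dataset this morning.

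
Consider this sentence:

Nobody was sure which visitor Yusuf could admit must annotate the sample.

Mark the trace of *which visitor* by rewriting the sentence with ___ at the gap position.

Before movement: Yusuf could admit which visitor must annotate the sample.
'which visitor' is the subject of the clause embedded under 'admit'. The gap is right after 'admit'.

Nobody was sure which visitor Yusuf could admit ___ must annotate the sample.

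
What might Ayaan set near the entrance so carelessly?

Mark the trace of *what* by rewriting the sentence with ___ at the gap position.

Underlying clause: Ayaan might set what near the entrance so carelessly.
'what' is the direct object of 'set'. The gap is right after 'set'.

What might Ayaan set ___ near the entrance so carelessly?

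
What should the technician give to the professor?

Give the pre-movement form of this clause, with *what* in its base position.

'what' functions as the direct object of 'give'. It moves to the left edge, and the trace sits right after 'give':
What should the technician give ___ to the professor?

The technician should give what to the professor.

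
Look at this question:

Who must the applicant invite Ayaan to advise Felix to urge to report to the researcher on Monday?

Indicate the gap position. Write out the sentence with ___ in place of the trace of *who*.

Who must the applicant invite Ayaan to advise Felix to urge ___ to report to the researcher on Monday?

Underlying clause: The applicant must invite Ayaan to advise Felix to urge who to report to the researcher on Monday.
'who' is the direct object of 'urge'. The gap is right after 'urge'.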